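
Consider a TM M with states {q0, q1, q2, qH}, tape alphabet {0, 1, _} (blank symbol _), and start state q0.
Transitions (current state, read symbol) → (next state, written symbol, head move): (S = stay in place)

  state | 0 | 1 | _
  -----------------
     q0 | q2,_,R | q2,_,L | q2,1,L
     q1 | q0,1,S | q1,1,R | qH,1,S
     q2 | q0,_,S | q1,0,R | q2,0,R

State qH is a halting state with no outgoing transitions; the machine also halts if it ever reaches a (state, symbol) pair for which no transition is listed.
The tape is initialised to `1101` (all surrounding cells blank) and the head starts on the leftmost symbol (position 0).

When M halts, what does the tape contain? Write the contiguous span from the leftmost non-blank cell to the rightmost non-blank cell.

state=q0 head=0 tape=__[1]101   (q0,1)→(q2,_,L)
state=q2 head=-1 tape=_[_]_101   (q2,_)→(q2,0,R)
state=q2 head=0 tape=_0[_]101   (q2,_)→(q2,0,R)
state=q2 head=1 tape=_00[1]01   (q2,1)→(q1,0,R)
state=q1 head=2 tape=_000[0]1   (q1,0)→(q0,1,S)
state=q0 head=2 tape=_000[1]1   (q0,1)→(q2,_,L)
state=q2 head=1 tape=_00[0]_1   (q2,0)→(q0,_,S)
state=q0 head=1 tape=_00[_]_1   (q0,_)→(q2,1,L)
state=q2 head=0 tape=_0[0]1_1   (q2,0)→(q0,_,S)
state=q0 head=0 tape=_0[_]1_1   (q0,_)→(q2,1,L)
state=q2 head=-1 tape=_[0]11_1   (q2,0)→(q0,_,S)
state=q0 head=-1 tape=_[_]11_1   (q0,_)→(q2,1,L)
state=q2 head=-2 tape=[_]111_1   (q2,_)→(q2,0,R)
state=q2 head=-1 tape=0[1]11_1   (q2,1)→(q1,0,R)
state=q1 head=0 tape=00[1]1_1   (q1,1)→(q1,1,R)
state=q1 head=1 tape=001[1]_1   (q1,1)→(q1,1,R)
state=q1 head=2 tape=0011[_]1   (q1,_)→(qH,1,S)
state=qH head=2 tape=0011[1]1
The non-blank tape span at halt is 001111.

001111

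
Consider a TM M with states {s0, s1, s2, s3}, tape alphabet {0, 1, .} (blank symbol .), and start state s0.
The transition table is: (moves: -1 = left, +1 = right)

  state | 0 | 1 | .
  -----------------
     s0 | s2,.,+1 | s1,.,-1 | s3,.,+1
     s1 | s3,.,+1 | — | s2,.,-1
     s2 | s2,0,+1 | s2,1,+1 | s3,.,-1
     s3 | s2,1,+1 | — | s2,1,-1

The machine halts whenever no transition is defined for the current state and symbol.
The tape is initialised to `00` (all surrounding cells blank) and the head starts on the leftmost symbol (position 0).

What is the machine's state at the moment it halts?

s0 | [0]0.   read 0 → write ., move +1, go to s2
s2 | .[0].   read 0 → write 0, move +1, go to s2
s2 | .0[.]   read . → write ., move -1, go to s3
s3 | .[0].   read 0 → write 1, move +1, go to s2
s2 | .1[.]   read . → write ., move -1, go to s3
s3 | .[1].
No transition is defined for (s3, 1); M halts in state s3.

s3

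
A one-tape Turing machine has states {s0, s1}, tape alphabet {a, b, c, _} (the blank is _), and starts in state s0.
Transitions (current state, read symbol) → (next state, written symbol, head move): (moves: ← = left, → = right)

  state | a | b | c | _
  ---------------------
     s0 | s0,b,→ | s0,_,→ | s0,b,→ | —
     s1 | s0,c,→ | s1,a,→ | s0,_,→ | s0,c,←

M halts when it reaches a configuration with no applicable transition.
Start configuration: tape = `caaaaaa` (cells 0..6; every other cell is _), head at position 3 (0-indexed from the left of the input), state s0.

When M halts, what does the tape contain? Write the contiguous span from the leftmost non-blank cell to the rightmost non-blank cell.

caabbbb

state=s0 head=3 tape=caa[a]aaa_   (s0,a)→(s0,b,→)
state=s0 head=4 tape=caab[a]aa_   (s0,a)→(s0,b,→)
state=s0 head=5 tape=caabb[a]a_   (s0,a)→(s0,b,→)
state=s0 head=6 tape=caabbb[a]_   (s0,a)→(s0,b,→)
state=s0 head=7 tape=caabbbb[_]
The non-blank tape span at halt is caabbbb.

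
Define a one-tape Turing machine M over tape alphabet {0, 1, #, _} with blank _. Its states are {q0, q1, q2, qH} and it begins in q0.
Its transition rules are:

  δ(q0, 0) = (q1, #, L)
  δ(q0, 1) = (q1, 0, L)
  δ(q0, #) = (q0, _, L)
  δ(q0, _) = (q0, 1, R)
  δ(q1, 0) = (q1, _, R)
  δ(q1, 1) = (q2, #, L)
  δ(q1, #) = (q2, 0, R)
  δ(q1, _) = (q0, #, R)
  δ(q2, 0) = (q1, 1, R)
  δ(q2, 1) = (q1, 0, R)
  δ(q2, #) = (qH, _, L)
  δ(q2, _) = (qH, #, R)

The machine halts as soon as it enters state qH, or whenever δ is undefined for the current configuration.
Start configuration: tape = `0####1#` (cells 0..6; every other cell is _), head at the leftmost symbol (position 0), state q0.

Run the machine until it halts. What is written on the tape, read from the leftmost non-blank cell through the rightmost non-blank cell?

0_____#0#

q0 | __[0]####1#   read 0 → write #, move L, go to q1
q1 | _[_]#####1#   read _ → write #, move R, go to q0
q0 | _#[#]####1#   read # → write _, move L, go to q0
q0 | _[#]_####1#   read # → write _, move L, go to q0
q0 | [_]__####1#   read _ → write 1, move R, go to q0
q0 | 1[_]_####1#   read _ → write 1, move R, go to q0
q0 | 11[_]####1#   read _ → write 1, move R, go to q0
q0 | 111[#]###1#   read # → write _, move L, go to q0
q0 | 11[1]_###1#   read 1 → write 0, move L, go to q1
q1 | 1[1]0_###1#   read 1 → write #, move L, go to q2
q2 | [1]#0_###1#   read 1 → write 0, move R, go to q1
q1 | 0[#]0_###1#   read # → write 0, move R, go to q2
q2 | 00[0]_###1#   read 0 → write 1, move R, go to q1
q1 | 001[_]###1#   read _ → write #, move R, go to q0
q0 | 001#[#]##1#   read # → write _, move L, go to q0
q0 | 001[#]_##1#   read # → write _, move L, go to q0
q0 | 00[1]__##1#   read 1 → write 0, move L, go to q1
q1 | 0[0]0__##1#   read 0 → write _, move R, go to q1
q1 | 0_[0]__##1#   read 0 → write _, move R, go to q1
q1 | 0__[_]_##1#   read _ → write #, move R, go to q0
q0 | 0__#[_]##1#   read _ → write 1, move R, go to q0
q0 | 0__#1[#]#1#   read # → write _, move L, go to q0
q0 | 0__#[1]_#1#   read 1 → write 0, move L, go to q1
q1 | 0__[#]0_#1#   read # → write 0, move R, go to q2
q2 | 0__0[0]_#1#   read 0 → write 1, move R, go to q1
q1 | 0__01[_]#1#   read _ → write #, move R, go to q0
q0 | 0__01#[#]1#   read # → write _, move L, go to q0
q0 | 0__01[#]_1#   read # → write _, move L, go to q0
q0 | 0__0[1]__1#   read 1 → write 0, move L, go to q1
q1 | 0__[0]0__1#   read 0 → write _, move R, go to q1
q1 | 0___[0]__1#   read 0 → write _, move R, go to q1
q1 | 0____[_]_1#   read _ → write #, move R, go to q0
q0 | 0____#[_]1#   read _ → write 1, move R, go to q0
q0 | 0____#1[1]#   read 1 → write 0, move L, go to q1
q1 | 0____#[1]0#   read 1 → write #, move L, go to q2
q2 | 0____[#]#0#   read # → write _, move L, go to qH
qH | 0___[_]_#0#
The non-blank tape span at halt is 0_____#0#.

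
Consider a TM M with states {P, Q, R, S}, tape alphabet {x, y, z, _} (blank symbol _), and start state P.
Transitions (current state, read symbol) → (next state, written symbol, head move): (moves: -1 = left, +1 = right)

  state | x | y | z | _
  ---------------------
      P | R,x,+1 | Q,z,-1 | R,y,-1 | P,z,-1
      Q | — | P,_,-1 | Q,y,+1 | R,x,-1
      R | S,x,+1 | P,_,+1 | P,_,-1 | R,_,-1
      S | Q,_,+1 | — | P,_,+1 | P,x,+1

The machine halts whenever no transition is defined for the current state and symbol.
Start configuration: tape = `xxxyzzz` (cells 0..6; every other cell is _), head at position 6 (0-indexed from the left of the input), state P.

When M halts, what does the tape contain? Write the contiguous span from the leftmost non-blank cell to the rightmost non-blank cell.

P | xxxyzz[z]_   read z → write y, move -1, go to R
R | xxxyz[z]y_   read z → write _, move -1, go to P
P | xxxy[z]_y_   read z → write y, move -1, go to R
R | xxx[y]y_y_   read y → write _, move +1, go to P
P | xxx_[y]_y_   read y → write z, move -1, go to Q
Q | xxx[_]z_y_   read _ → write x, move -1, go to R
R | xx[x]xz_y_   read x → write x, move +1, go to S
S | xxx[x]z_y_   read x → write _, move +1, go to Q
Q | xxx_[z]_y_   read z → write y, move +1, go to Q
Q | xxx_y[_]y_   read _ → write x, move -1, go to R
R | xxx_[y]xy_   read y → write _, move +1, go to P
P | xxx__[x]y_   read x → write x, move +1, go to R
R | xxx__x[y]_   read y → write _, move +1, go to P
P | xxx__x_[_]   read _ → write z, move -1, go to P
P | xxx__x[_]z   read _ → write z, move -1, go to P
P | xxx__[x]zz   read x → write x, move +1, go to R
R | xxx__x[z]z   read z → write _, move -1, go to P
P | xxx__[x]_z   read x → write x, move +1, go to R
R | xxx__x[_]z   read _ → write _, move -1, go to R
R | xxx__[x]_z   read x → write x, move +1, go to S
S | xxx__x[_]z   read _ → write x, move +1, go to P
P | xxx__xx[z]   read z → write y, move -1, go to R
R | xxx__x[x]y   read x → write x, move +1, go to S
S | xxx__xx[y]
The non-blank tape span at halt is xxx__xxy.

xxx__xxy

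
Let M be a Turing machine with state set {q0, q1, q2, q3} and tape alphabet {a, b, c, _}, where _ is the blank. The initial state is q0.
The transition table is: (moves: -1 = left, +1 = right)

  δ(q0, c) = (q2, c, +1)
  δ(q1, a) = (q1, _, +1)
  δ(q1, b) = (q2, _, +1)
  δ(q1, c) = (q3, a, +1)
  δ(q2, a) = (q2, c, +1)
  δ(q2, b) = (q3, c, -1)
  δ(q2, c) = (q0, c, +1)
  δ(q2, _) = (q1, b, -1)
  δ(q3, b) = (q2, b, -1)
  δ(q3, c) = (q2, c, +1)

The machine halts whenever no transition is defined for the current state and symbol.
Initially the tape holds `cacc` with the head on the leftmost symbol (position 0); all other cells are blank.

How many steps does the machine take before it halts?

state=q0 head=0 tape=[c]acc__   (q0,c)→(q2,c,+1)
state=q2 head=1 tape=c[a]cc__   (q2,a)→(q2,c,+1)
state=q2 head=2 tape=cc[c]c__   (q2,c)→(q0,c,+1)
state=q0 head=3 tape=ccc[c]__   (q0,c)→(q2,c,+1)
state=q2 head=4 tape=cccc[_]_   (q2,_)→(q1,b,-1)
state=q1 head=3 tape=ccc[c]b_   (q1,c)→(q3,a,+1)
state=q3 head=4 tape=ccca[b]_   (q3,b)→(q2,b,-1)
state=q2 head=3 tape=ccc[a]b_   (q2,a)→(q2,c,+1)
state=q2 head=4 tape=cccc[b]_   (q2,b)→(q3,c,-1)
state=q3 head=3 tape=ccc[c]c_   (q3,c)→(q2,c,+1)
state=q2 head=4 tape=cccc[c]_   (q2,c)→(q0,c,+1)
state=q0 head=5 tape=ccccc[_]
M halts after 11 transitions.

11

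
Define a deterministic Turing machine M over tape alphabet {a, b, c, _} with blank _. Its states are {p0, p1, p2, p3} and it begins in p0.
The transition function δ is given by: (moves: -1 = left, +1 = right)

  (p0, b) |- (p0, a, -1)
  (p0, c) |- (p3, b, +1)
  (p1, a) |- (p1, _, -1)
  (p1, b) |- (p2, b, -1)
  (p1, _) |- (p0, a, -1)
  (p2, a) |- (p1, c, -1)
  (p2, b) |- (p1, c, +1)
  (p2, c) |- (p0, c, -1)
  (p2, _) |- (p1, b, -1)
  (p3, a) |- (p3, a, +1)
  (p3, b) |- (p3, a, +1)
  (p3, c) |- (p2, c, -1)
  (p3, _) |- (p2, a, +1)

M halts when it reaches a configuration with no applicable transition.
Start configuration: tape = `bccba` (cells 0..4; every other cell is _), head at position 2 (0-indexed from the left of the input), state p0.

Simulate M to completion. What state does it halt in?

state=p0 head=2 tape=_bc[c]ba__   (p0,c)→(p3,b,+1)
state=p3 head=3 tape=_bcb[b]a__   (p3,b)→(p3,a,+1)
state=p3 head=4 tape=_bcba[a]__   (p3,a)→(p3,a,+1)
state=p3 head=5 tape=_bcbaa[_]_   (p3,_)→(p2,a,+1)
state=p2 head=6 tape=_bcbaaa[_]   (p2,_)→(p1,b,-1)
state=p1 head=5 tape=_bcbaa[a]b   (p1,a)→(p1,_,-1)
state=p1 head=4 tape=_bcba[a]_b   (p1,a)→(p1,_,-1)
state=p1 head=3 tape=_bcb[a]__b   (p1,a)→(p1,_,-1)
state=p1 head=2 tape=_bc[b]___b   (p1,b)→(p2,b,-1)
state=p2 head=1 tape=_b[c]b___b   (p2,c)→(p0,c,-1)
state=p0 head=0 tape=_[b]cb___b   (p0,b)→(p0,a,-1)
state=p0 head=-1 tape=[_]acb___b
No transition is defined for (p0, _); M halts in state p0.

p0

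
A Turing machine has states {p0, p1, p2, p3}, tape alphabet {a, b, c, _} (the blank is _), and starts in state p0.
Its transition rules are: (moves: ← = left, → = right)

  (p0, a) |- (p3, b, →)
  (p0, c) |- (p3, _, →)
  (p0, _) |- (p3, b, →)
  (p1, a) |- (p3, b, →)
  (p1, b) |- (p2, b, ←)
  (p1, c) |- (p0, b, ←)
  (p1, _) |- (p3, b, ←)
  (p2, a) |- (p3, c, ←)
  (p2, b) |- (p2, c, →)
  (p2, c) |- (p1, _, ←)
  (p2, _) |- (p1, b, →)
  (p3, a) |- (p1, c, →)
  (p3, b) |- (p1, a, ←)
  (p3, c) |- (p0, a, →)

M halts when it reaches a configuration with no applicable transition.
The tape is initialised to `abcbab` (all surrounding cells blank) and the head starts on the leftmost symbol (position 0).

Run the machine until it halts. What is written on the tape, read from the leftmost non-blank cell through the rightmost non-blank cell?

p0 | _[a]bcbab   read a → write b, move →, go to p3
p3 | _b[b]cbab   read b → write a, move ←, go to p1
p1 | _[b]acbab   read b → write b, move ←, go to p2
p2 | [_]bacbab   read _ → write b, move →, go to p1
p1 | b[b]acbab   read b → write b, move ←, go to p2
p2 | [b]bacbab   read b → write c, move →, go to p2
p2 | c[b]acbab   read b → write c, move →, go to p2
p2 | cc[a]cbab   read a → write c, move ←, go to p3
p3 | c[c]ccbab   read c → write a, move →, go to p0
p0 | ca[c]cbab   read c → write _, move →, go to p3
p3 | ca_[c]bab   read c → write a, move →, go to p0
p0 | ca_a[b]ab
The non-blank tape span at halt is ca_abab.

ca_abab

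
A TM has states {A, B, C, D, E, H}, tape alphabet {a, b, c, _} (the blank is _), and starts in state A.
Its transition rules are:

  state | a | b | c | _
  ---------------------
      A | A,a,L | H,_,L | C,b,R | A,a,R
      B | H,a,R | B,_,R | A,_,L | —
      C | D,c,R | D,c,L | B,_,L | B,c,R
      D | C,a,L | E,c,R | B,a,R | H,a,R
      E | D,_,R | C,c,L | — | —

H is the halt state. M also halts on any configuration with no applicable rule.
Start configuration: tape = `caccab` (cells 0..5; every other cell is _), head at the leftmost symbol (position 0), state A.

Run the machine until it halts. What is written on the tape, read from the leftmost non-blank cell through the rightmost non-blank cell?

bbcaab

A | [c]accab   read c → write b, move R, go to C
C | b[a]ccab   read a → write c, move R, go to D
D | bc[c]cab   read c → write a, move R, go to B
B | bca[c]ab   read c → write _, move L, go to A
A | bc[a]_ab   read a → write a, move L, go to A
A | b[c]a_ab   read c → write b, move R, go to C
C | bb[a]_ab   read a → write c, move R, go to D
D | bbc[_]ab   read _ → write a, move R, go to H
H | bbca[a]b
The non-blank tape span at halt is bbcaab.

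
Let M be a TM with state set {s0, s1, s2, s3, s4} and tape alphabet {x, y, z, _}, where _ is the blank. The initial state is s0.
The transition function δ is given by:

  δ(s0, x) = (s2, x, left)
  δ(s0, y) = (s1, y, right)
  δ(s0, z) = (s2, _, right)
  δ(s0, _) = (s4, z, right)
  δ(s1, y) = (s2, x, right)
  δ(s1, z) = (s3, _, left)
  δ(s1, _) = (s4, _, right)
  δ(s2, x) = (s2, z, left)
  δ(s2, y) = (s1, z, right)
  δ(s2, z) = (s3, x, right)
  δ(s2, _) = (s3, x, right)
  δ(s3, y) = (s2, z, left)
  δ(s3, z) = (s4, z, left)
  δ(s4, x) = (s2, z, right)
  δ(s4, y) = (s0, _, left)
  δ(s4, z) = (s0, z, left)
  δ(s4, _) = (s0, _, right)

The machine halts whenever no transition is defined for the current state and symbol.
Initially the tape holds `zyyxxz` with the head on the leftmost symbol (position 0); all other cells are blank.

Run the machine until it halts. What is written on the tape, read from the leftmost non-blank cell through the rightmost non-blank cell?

s0 | [z]yyxxz   read z → write _, move right, go to s2
s2 | _[y]yxxz   read y → write z, move right, go to s1
s1 | _z[y]xxz   read y → write x, move right, go to s2
s2 | _zx[x]xz   read x → write z, move left, go to s2
s2 | _z[x]zxz   read x → write z, move left, go to s2
s2 | _[z]zzxz   read z → write x, move right, go to s3
s3 | _x[z]zxz   read z → write z, move left, go to s4
s4 | _[x]zzxz   read x → write z, move right, go to s2
s2 | _z[z]zxz   read z → write x, move right, go to s3
s3 | _zx[z]xz   read z → write z, move left, go to s4
s4 | _z[x]zxz   read x → write z, move right, go to s2
s2 | _zz[z]xz   read z → write x, move right, go to s3
s3 | _zzx[x]z
The non-blank tape span at halt is zzxxz.

zzxxz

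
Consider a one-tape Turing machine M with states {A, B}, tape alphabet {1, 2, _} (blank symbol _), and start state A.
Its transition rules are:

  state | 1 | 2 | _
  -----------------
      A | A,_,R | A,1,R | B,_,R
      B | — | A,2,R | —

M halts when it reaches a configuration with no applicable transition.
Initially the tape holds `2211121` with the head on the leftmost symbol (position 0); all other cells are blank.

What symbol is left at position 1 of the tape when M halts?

state=A head=0 tape=[2]211121__   (A,2)→(A,1,R)
state=A head=1 tape=1[2]11121__   (A,2)→(A,1,R)
state=A head=2 tape=11[1]1121__   (A,1)→(A,_,R)
state=A head=3 tape=11_[1]121__   (A,1)→(A,_,R)
state=A head=4 tape=11__[1]21__   (A,1)→(A,_,R)
state=A head=5 tape=11___[2]1__   (A,2)→(A,1,R)
state=A head=6 tape=11___1[1]__   (A,1)→(A,_,R)
state=A head=7 tape=11___1_[_]_   (A,_)→(B,_,R)
state=B head=8 tape=11___1__[_]
Cell 1 holds 1 when M halts.

1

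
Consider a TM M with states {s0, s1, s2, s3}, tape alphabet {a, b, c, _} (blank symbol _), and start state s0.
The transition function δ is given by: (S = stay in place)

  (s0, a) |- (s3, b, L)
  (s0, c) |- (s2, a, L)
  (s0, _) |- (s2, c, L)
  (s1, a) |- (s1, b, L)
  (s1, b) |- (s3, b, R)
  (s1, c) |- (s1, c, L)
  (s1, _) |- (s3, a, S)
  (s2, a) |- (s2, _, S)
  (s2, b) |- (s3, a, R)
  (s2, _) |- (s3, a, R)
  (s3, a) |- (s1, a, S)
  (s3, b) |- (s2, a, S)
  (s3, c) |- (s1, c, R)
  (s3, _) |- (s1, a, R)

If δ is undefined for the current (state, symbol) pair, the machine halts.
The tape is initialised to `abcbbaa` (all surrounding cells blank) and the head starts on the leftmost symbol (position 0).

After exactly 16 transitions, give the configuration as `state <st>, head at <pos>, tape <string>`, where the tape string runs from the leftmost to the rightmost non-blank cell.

state s2, head at 4, tape abacbaba

state=s0 head=0 tape=_[a]bcbbaa   (s0,a)→(s3,b,L)
state=s3 head=-1 tape=[_]bbcbbaa   (s3,_)→(s1,a,R)
state=s1 head=0 tape=a[b]bcbbaa   (s1,b)→(s3,b,R)
state=s3 head=1 tape=ab[b]cbbaa   (s3,b)→(s2,a,S)
state=s2 head=1 tape=ab[a]cbbaa   (s2,a)→(s2,_,S)
state=s2 head=1 tape=ab[_]cbbaa   (s2,_)→(s3,a,R)
state=s3 head=2 tape=aba[c]bbaa   (s3,c)→(s1,c,R)
state=s1 head=3 tape=abac[b]baa   (s1,b)→(s3,b,R)
state=s3 head=4 tape=abacb[b]aa   (s3,b)→(s2,a,S)
state=s2 head=4 tape=abacb[a]aa   (s2,a)→(s2,_,S)
state=s2 head=4 tape=abacb[_]aa   (s2,_)→(s3,a,R)
state=s3 head=5 tape=abacba[a]a   (s3,a)→(s1,a,S)
state=s1 head=5 tape=abacba[a]a   (s1,a)→(s1,b,L)
state=s1 head=4 tape=abacb[a]ba   (s1,a)→(s1,b,L)
state=s1 head=3 tape=abac[b]bba   (s1,b)→(s3,b,R)
state=s3 head=4 tape=abacb[b]ba   (s3,b)→(s2,a,S)
state=s2 head=4 tape=abacb[a]ba
After 16 steps: state s2, head at 4, tape abacbaba.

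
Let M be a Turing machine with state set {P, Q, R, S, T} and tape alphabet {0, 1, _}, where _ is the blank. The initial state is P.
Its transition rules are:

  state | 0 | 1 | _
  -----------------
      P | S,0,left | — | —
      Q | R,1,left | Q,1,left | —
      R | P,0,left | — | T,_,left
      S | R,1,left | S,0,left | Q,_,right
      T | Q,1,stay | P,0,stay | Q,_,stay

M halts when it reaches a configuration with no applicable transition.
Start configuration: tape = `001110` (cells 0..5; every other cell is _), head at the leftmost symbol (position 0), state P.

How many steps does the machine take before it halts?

5

state=P head=0 tape=__[0]01110   (P,0)→(S,0,left)
state=S head=-1 tape=_[_]001110   (S,_)→(Q,_,right)
state=Q head=0 tape=__[0]01110   (Q,0)→(R,1,left)
state=R head=-1 tape=_[_]101110   (R,_)→(T,_,left)
state=T head=-2 tape=[_]_101110   (T,_)→(Q,_,stay)
state=Q head=-2 tape=[_]_101110
M halts after 5 transitions.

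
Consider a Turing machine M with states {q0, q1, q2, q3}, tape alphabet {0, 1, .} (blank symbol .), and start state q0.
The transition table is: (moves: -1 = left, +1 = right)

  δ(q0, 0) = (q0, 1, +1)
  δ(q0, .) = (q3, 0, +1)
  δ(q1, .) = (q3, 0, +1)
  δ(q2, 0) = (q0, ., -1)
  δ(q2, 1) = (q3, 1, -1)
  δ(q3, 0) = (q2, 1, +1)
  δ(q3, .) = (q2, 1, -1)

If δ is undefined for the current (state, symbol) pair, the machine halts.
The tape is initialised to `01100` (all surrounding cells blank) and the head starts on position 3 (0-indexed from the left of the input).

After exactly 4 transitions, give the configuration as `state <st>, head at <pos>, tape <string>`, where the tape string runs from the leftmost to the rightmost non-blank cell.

q0 | 011[0]0..   read 0 → write 1, move +1, go to q0
q0 | 0111[0]..   read 0 → write 1, move +1, go to q0
q0 | 01111[.].   read . → write 0, move +1, go to q3
q3 | 011110[.]   read . → write 1, move -1, go to q2
q2 | 01111[0]1
After 4 steps: state q2, head at 5, tape 0111101.

state q2, head at 5, tape 0111101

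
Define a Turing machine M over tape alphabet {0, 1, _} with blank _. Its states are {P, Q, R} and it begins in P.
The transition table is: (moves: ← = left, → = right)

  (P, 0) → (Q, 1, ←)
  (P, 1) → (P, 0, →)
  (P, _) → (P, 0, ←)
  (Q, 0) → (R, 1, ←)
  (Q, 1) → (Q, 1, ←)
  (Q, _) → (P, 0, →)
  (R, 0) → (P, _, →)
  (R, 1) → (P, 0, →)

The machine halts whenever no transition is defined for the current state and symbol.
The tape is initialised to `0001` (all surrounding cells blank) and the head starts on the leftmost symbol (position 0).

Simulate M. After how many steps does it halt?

28

P | _[0]001__   read 0 → write 1, move ←, go to Q
Q | [_]1001__   read _ → write 0, move →, go to P
P | 0[1]001__   read 1 → write 0, move →, go to P
P | 00[0]01__   read 0 → write 1, move ←, go to Q
Q | 0[0]101__   read 0 → write 1, move ←, go to R
R | [0]1101__   read 0 → write _, move →, go to P
P | _[1]101__   read 1 → write 0, move →, go to P
P | _0[1]01__   read 1 → write 0, move →, go to P
P | _00[0]1__   read 0 → write 1, move ←, go to Q
Q | _0[0]11__   read 0 → write 1, move ←, go to R
R | _[0]111__   read 0 → write _, move →, go to P
P | __[1]11__   read 1 → write 0, move →, go to P
P | __0[1]1__   read 1 → write 0, move →, go to P
P | __00[1]__   read 1 → write 0, move →, go to P
P | __000[_]_   read _ → write 0, move ←, go to P
P | __00[0]0_   read 0 → write 1, move ←, go to Q
Q | __0[0]10_   read 0 → write 1, move ←, go to R
R | __[0]110_   read 0 → write _, move →, go to P
P | ___[1]10_   read 1 → write 0, move →, go to P
P | ___0[1]0_   read 1 → write 0, move →, go to P
P | ___00[0]_   read 0 → write 1, move ←, go to Q
Q | ___0[0]1_   read 0 → write 1, move ←, go to R
R | ___[0]11_   read 0 → write _, move →, go to P
P | ____[1]1_   read 1 → write 0, move →, go to P
P | ____0[1]_   read 1 → write 0, move →, go to P
P | ____00[_]   read _ → write 0, move ←, go to P
P | ____0[0]0   read 0 → write 1, move ←, go to Q
Q | ____[0]10   read 0 → write 1, move ←, go to R
R | ___[_]110
M halts after 28 transitions.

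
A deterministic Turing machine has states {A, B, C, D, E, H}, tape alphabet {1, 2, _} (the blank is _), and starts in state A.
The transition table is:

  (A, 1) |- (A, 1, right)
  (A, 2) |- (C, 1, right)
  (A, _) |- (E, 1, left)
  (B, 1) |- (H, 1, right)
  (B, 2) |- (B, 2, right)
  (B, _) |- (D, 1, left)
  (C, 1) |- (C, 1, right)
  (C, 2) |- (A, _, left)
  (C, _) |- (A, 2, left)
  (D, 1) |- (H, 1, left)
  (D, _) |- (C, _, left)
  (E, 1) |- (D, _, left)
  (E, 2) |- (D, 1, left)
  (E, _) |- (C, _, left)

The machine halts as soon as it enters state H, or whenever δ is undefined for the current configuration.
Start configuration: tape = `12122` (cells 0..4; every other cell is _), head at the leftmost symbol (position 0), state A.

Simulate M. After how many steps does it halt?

state=A head=0 tape=[1]2122   (A,1)→(A,1,right)
state=A head=1 tape=1[2]122   (A,2)→(C,1,right)
state=C head=2 tape=11[1]22   (C,1)→(C,1,right)
state=C head=3 tape=111[2]2   (C,2)→(A,_,left)
state=A head=2 tape=11[1]_2   (A,1)→(A,1,right)
state=A head=3 tape=111[_]2   (A,_)→(E,1,left)
state=E head=2 tape=11[1]12   (E,1)→(D,_,left)
state=D head=1 tape=1[1]_12   (D,1)→(H,1,left)
state=H head=0 tape=[1]1_12
M halts after 8 transitions.

8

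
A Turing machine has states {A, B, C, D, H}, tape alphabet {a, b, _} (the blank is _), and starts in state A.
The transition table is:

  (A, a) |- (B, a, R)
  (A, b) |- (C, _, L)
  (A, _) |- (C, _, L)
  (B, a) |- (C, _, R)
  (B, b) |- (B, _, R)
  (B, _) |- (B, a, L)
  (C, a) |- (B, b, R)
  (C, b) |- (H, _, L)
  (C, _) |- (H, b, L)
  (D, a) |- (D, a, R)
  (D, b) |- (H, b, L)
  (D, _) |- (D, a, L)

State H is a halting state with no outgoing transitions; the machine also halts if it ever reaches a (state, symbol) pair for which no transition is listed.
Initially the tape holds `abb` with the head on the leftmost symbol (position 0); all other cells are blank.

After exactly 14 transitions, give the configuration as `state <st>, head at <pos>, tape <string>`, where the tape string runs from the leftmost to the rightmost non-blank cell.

state H, head at 4, tape b___b

A | [a]bb___   read a → write a, move R, go to B
B | a[b]b___   read b → write _, move R, go to B
B | a_[b]___   read b → write _, move R, go to B
B | a__[_]__   read _ → write a, move L, go to B
B | a_[_]a__   read _ → write a, move L, go to B
B | a[_]aa__   read _ → write a, move L, go to B
B | [a]aaa__   read a → write _, move R, go to C
C | _[a]aa__   read a → write b, move R, go to B
B | _b[a]a__   read a → write _, move R, go to C
C | _b_[a]__   read a → write b, move R, go to B
B | _b_b[_]_   read _ → write a, move L, go to B
B | _b_[b]a_   read b → write _, move R, go to B
B | _b__[a]_   read a → write _, move R, go to C
C | _b___[_]   read _ → write b, move L, go to H
H | _b__[_]b
After 14 steps: state H, head at 4, tape b___b.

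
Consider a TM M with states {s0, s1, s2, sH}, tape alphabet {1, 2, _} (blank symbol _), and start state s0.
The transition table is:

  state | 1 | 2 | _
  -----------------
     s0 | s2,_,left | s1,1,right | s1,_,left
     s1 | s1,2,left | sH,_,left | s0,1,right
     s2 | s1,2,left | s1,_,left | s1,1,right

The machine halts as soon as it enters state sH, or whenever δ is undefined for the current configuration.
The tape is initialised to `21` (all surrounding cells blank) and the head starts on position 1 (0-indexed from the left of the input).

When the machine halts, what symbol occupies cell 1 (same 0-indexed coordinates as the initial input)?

_

s0 | ___2[1]   read 1 → write _, move left, go to s2
s2 | ___[2]_   read 2 → write _, move left, go to s1
s1 | __[_]__   read _ → write 1, move right, go to s0
s0 | __1[_]_   read _ → write _, move left, go to s1
s1 | __[1]__   read 1 → write 2, move left, go to s1
s1 | _[_]2__   read _ → write 1, move right, go to s0
s0 | _1[2]__   read 2 → write 1, move right, go to s1
s1 | _11[_]_   read _ → write 1, move right, go to s0
s0 | _111[_]   read _ → write _, move left, go to s1
s1 | _11[1]_   read 1 → write 2, move left, go to s1
s1 | _1[1]2_   read 1 → write 2, move left, go to s1
s1 | _[1]22_   read 1 → write 2, move left, go to s1
s1 | [_]222_   read _ → write 1, move right, go to s0
s0 | 1[2]22_   read 2 → write 1, move right, go to s1
s1 | 11[2]2_   read 2 → write _, move left, go to sH
sH | 1[1]_2_
Cell 1 holds _ when M halts.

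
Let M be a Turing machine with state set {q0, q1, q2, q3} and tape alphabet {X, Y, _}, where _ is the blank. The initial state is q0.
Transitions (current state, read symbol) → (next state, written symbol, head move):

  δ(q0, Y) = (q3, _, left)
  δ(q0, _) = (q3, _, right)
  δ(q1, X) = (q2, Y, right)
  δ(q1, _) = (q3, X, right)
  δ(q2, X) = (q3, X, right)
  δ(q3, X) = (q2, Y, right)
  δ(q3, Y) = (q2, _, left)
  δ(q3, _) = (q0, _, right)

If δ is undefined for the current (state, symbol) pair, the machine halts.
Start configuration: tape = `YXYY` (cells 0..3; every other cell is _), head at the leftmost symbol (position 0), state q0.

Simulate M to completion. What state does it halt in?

q0 | _[Y]XYY   read Y → write _, move left, go to q3
q3 | [_]_XYY   read _ → write _, move right, go to q0
q0 | _[_]XYY   read _ → write _, move right, go to q3
q3 | __[X]YY   read X → write Y, move right, go to q2
q2 | __Y[Y]Y
No transition is defined for (q2, Y); M halts in state q2.

q2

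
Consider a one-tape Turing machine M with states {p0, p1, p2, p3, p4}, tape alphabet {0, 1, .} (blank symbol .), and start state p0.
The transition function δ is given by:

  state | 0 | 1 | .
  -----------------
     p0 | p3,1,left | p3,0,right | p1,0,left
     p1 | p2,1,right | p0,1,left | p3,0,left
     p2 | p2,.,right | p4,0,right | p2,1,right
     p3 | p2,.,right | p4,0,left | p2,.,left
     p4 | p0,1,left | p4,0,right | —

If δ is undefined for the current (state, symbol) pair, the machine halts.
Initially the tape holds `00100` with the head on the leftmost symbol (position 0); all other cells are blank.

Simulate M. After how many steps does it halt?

p0 | ....[0]0100.   read 0 → write 1, move left, go to p3
p3 | ...[.]10100.   read . → write ., move left, go to p2
p2 | ..[.].10100.   read . → write 1, move right, go to p2
p2 | ..1[.]10100.   read . → write 1, move right, go to p2
p2 | ..11[1]0100.   read 1 → write 0, move right, go to p4
p4 | ..110[0]100.   read 0 → write 1, move left, go to p0
p0 | ..11[0]1100.   read 0 → write 1, move left, go to p3
p3 | ..1[1]11100.   read 1 → write 0, move left, go to p4
p4 | ..[1]011100.   read 1 → write 0, move right, go to p4
p4 | ..0[0]11100.   read 0 → write 1, move left, go to p0
p0 | ..[0]111100.   read 0 → write 1, move left, go to p3
p3 | .[.]1111100.   read . → write ., move left, go to p2
p2 | [.].1111100.   read . → write 1, move right, go to p2
p2 | 1[.]1111100.   read . → write 1, move right, go to p2
p2 | 11[1]111100.   read 1 → write 0, move right, go to p4
p4 | 110[1]11100.   read 1 → write 0, move right, go to p4
p4 | 1100[1]1100.   read 1 → write 0, move right, go to p4
p4 | 11000[1]100.   read 1 → write 0, move right, go to p4
p4 | 110000[1]00.   read 1 → write 0, move right, go to p4
p4 | 1100000[0]0.   read 0 → write 1, move left, go to p0
p0 | 110000[0]10.   read 0 → write 1, move left, go to p3
p3 | 11000[0]110.   read 0 → write ., move right, go to p2
p2 | 11000.[1]10.   read 1 → write 0, move right, go to p4
p4 | 11000.0[1]0.   read 1 → write 0, move right, go to p4
p4 | 11000.00[0].   read 0 → write 1, move left, go to p0
p0 | 11000.0[0]1.   read 0 → write 1, move left, go to p3
p3 | 11000.[0]11.   read 0 → write ., move right, go to p2
p2 | 11000..[1]1.   read 1 → write 0, move right, go to p4
p4 | 11000..0[1].   read 1 → write 0, move right, go to p4
p4 | 11000..00[.]
M halts after 29 transitions.

29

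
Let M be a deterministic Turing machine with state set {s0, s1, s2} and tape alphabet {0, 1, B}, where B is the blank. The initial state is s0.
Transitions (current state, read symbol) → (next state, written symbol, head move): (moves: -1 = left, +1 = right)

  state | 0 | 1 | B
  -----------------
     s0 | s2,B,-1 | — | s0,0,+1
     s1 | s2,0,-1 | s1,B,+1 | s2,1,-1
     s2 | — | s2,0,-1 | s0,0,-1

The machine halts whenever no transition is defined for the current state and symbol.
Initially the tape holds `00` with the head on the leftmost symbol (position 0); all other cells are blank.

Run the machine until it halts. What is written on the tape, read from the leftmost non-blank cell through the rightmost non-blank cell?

0BB0

state=s0 head=0 tape=BB[0]0   (s0,0)→(s2,B,-1)
state=s2 head=-1 tape=B[B]B0   (s2,B)→(s0,0,-1)
state=s0 head=-2 tape=[B]0B0   (s0,B)→(s0,0,+1)
state=s0 head=-1 tape=0[0]B0   (s0,0)→(s2,B,-1)
state=s2 head=-2 tape=[0]BB0
The non-blank tape span at halt is 0BB0.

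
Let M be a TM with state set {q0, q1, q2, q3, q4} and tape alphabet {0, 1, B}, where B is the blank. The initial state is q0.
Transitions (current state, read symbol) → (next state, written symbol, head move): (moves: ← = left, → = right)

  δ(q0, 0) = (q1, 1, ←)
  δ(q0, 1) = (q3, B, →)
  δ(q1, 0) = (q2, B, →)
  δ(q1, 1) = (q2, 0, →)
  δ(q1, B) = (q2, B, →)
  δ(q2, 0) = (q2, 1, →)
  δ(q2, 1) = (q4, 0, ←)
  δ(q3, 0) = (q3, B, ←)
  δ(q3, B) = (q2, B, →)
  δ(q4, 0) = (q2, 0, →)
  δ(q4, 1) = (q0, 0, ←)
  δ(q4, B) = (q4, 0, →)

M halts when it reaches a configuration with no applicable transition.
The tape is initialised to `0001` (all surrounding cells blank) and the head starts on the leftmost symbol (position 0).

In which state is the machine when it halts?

q2

q0 | B[0]001   read 0 → write 1, move ←, go to q1
q1 | [B]1001   read B → write B, move →, go to q2
q2 | B[1]001   read 1 → write 0, move ←, go to q4
q4 | [B]0001   read B → write 0, move →, go to q4
q4 | 0[0]001   read 0 → write 0, move →, go to q2
q2 | 00[0]01   read 0 → write 1, move →, go to q2
q2 | 001[0]1   read 0 → write 1, move →, go to q2
q2 | 0011[1]   read 1 → write 0, move ←, go to q4
q4 | 001[1]0   read 1 → write 0, move ←, go to q0
q0 | 00[1]00   read 1 → write B, move →, go to q3
q3 | 00B[0]0   read 0 → write B, move ←, go to q3
q3 | 00[B]B0   read B → write B, move →, go to q2
q2 | 00B[B]0
No transition is defined for (q2, B); M halts in state q2.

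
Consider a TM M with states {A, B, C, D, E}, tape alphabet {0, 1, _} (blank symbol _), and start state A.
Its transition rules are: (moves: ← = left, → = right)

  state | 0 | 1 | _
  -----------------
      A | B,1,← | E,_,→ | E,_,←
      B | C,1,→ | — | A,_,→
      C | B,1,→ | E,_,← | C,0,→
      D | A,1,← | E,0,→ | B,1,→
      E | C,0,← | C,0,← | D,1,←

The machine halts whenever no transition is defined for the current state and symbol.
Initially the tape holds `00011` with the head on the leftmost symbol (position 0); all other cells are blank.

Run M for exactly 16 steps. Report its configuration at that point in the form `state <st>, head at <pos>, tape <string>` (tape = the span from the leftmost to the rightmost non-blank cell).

state A, head at 2, tape 01_1_1

state=A head=0 tape=_[0]0011   (A,0)→(B,1,←)
state=B head=-1 tape=[_]10011   (B,_)→(A,_,→)
state=A head=0 tape=_[1]0011   (A,1)→(E,_,→)
state=E head=1 tape=__[0]011   (E,0)→(C,0,←)
state=C head=0 tape=_[_]0011   (C,_)→(C,0,→)
state=C head=1 tape=_0[0]011   (C,0)→(B,1,→)
state=B head=2 tape=_01[0]11   (B,0)→(C,1,→)
state=C head=3 tape=_011[1]1   (C,1)→(E,_,←)
state=E head=2 tape=_01[1]_1   (E,1)→(C,0,←)
state=C head=1 tape=_0[1]0_1   (C,1)→(E,_,←)
state=E head=0 tape=_[0]_0_1   (E,0)→(C,0,←)
state=C head=-1 tape=[_]0_0_1   (C,_)→(C,0,→)
state=C head=0 tape=0[0]_0_1   (C,0)→(B,1,→)
state=B head=1 tape=01[_]0_1   (B,_)→(A,_,→)
state=A head=2 tape=01_[0]_1   (A,0)→(B,1,←)
state=B head=1 tape=01[_]1_1   (B,_)→(A,_,→)
state=A head=2 tape=01_[1]_1
After 16 steps: state A, head at 2, tape 01_1_1.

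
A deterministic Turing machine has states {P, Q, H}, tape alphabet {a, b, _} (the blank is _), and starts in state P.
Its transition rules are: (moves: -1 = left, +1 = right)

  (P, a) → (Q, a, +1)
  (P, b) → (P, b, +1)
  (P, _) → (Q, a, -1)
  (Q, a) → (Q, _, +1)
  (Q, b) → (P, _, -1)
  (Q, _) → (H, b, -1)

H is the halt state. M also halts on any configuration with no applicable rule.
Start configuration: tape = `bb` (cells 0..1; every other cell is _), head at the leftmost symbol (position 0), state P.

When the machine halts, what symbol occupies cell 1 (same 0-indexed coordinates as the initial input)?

a

P | ___[b]b_   read b → write b, move +1, go to P
P | ___b[b]_   read b → write b, move +1, go to P
P | ___bb[_]   read _ → write a, move -1, go to Q
Q | ___b[b]a   read b → write _, move -1, go to P
P | ___[b]_a   read b → write b, move +1, go to P
P | ___b[_]a   read _ → write a, move -1, go to Q
Q | ___[b]aa   read b → write _, move -1, go to P
P | __[_]_aa   read _ → write a, move -1, go to Q
Q | _[_]a_aa   read _ → write b, move -1, go to H
H | [_]ba_aa
Cell 1 holds a when M halts.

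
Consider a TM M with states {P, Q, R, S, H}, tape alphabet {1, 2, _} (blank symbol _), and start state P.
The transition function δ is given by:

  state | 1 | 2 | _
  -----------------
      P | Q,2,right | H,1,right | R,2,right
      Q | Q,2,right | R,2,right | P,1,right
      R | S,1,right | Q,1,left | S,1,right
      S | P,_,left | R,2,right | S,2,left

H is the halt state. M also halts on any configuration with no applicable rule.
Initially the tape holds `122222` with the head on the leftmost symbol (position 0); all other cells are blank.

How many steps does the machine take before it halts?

state=P head=0 tape=[1]22222__   (P,1)→(Q,2,right)
state=Q head=1 tape=2[2]2222__   (Q,2)→(R,2,right)
state=R head=2 tape=22[2]222__   (R,2)→(Q,1,left)
state=Q head=1 tape=2[2]1222__   (Q,2)→(R,2,right)
state=R head=2 tape=22[1]222__   (R,1)→(S,1,right)
state=S head=3 tape=221[2]22__   (S,2)→(R,2,right)
state=R head=4 tape=2212[2]2__   (R,2)→(Q,1,left)
state=Q head=3 tape=221[2]12__   (Q,2)→(R,2,right)
state=R head=4 tape=2212[1]2__   (R,1)→(S,1,right)
state=S head=5 tape=22121[2]__   (S,2)→(R,2,right)
state=R head=6 tape=221212[_]_   (R,_)→(S,1,right)
state=S head=7 tape=2212121[_]   (S,_)→(S,2,left)
state=S head=6 tape=221212[1]2   (S,1)→(P,_,left)
state=P head=5 tape=22121[2]_2   (P,2)→(H,1,right)
state=H head=6 tape=221211[_]2
M halts after 14 transitions.

14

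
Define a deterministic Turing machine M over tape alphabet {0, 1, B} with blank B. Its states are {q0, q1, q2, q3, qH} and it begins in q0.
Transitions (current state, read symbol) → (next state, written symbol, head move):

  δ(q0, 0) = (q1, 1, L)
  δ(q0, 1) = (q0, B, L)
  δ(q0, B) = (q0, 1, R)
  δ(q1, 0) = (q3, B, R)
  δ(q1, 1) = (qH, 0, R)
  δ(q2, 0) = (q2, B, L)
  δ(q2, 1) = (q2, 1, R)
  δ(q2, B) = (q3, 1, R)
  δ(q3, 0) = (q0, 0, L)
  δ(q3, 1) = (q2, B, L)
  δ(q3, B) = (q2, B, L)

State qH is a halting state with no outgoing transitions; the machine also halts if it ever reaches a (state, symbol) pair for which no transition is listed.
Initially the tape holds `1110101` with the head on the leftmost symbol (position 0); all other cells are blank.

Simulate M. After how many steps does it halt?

state=q0 head=0 tape=BBB[1]110101   (q0,1)→(q0,B,L)
state=q0 head=-1 tape=BB[B]B110101   (q0,B)→(q0,1,R)
state=q0 head=0 tape=BB1[B]110101   (q0,B)→(q0,1,R)
state=q0 head=1 tape=BB11[1]10101   (q0,1)→(q0,B,L)
state=q0 head=0 tape=BB1[1]B10101   (q0,1)→(q0,B,L)
state=q0 head=-1 tape=BB[1]BB10101   (q0,1)→(q0,B,L)
state=q0 head=-2 tape=B[B]BBB10101   (q0,B)→(q0,1,R)
state=q0 head=-1 tape=B1[B]BB10101   (q0,B)→(q0,1,R)
state=q0 head=0 tape=B11[B]B10101   (q0,B)→(q0,1,R)
state=q0 head=1 tape=B111[B]10101   (q0,B)→(q0,1,R)
state=q0 head=2 tape=B1111[1]0101   (q0,1)→(q0,B,L)
state=q0 head=1 tape=B111[1]B0101   (q0,1)→(q0,B,L)
state=q0 head=0 tape=B11[1]BB0101   (q0,1)→(q0,B,L)
state=q0 head=-1 tape=B1[1]BBB0101   (q0,1)→(q0,B,L)
state=q0 head=-2 tape=B[1]BBBB0101   (q0,1)→(q0,B,L)
state=q0 head=-3 tape=[B]BBBBB0101   (q0,B)→(q0,1,R)
state=q0 head=-2 tape=1[B]BBBB0101   (q0,B)→(q0,1,R)
state=q0 head=-1 tape=11[B]BBB0101   (q0,B)→(q0,1,R)
state=q0 head=0 tape=111[B]BB0101   (q0,B)→(q0,1,R)
state=q0 head=1 tape=1111[B]B0101   (q0,B)→(q0,1,R)
state=q0 head=2 tape=11111[B]0101   (q0,B)→(q0,1,R)
state=q0 head=3 tape=111111[0]101   (q0,0)→(q1,1,L)
state=q1 head=2 tape=11111[1]1101   (q1,1)→(qH,0,R)
state=qH head=3 tape=111110[1]101
M halts after 23 transitions.

23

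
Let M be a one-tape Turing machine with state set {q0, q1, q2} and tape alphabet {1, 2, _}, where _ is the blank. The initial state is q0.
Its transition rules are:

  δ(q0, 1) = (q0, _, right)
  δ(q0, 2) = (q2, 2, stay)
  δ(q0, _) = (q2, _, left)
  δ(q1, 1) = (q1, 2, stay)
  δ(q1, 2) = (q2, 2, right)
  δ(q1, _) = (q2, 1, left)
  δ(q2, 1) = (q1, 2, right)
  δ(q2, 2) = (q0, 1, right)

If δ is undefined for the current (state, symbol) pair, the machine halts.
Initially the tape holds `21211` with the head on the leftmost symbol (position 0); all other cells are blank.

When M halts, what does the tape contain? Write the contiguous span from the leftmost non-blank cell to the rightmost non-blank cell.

state=q0 head=0 tape=[2]1211_   (q0,2)→(q2,2,stay)
state=q2 head=0 tape=[2]1211_   (q2,2)→(q0,1,right)
state=q0 head=1 tape=1[1]211_   (q0,1)→(q0,_,right)
state=q0 head=2 tape=1_[2]11_   (q0,2)→(q2,2,stay)
state=q2 head=2 tape=1_[2]11_   (q2,2)→(q0,1,right)
state=q0 head=3 tape=1_1[1]1_   (q0,1)→(q0,_,right)
state=q0 head=4 tape=1_1_[1]_   (q0,1)→(q0,_,right)
state=q0 head=5 tape=1_1__[_]   (q0,_)→(q2,_,left)
state=q2 head=4 tape=1_1_[_]_
The non-blank tape span at halt is 1_1.

1_1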